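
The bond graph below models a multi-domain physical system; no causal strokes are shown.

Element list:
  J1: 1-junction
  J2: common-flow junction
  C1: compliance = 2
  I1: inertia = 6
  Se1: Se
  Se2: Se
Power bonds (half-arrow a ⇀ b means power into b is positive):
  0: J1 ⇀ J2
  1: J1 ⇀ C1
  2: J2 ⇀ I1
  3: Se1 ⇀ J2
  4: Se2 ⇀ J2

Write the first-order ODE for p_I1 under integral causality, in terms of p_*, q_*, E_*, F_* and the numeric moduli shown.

#3 |J2  (Se1 (Se) sets effort on bond)
#4 |J2  (Se2: effort source, stroke at far end)
#1 |J1  (C1 outputs effort q/C1)
#0 |J2  (closing 1-jn rule on J1)
#2 |I1  (closing 1-jn rule on J2)

dp_I1/dt = E_Se1 + E_Se2 - q_C1/2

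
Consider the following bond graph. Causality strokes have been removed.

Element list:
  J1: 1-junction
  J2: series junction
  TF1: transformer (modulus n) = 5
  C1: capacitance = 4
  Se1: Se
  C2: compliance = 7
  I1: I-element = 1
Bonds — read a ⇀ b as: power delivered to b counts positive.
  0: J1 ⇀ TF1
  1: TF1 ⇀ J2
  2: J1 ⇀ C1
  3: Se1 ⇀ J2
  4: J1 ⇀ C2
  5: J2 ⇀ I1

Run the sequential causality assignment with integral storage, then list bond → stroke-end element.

bond 3 stroke at J2  (Se1 (Se) sets effort on bond)
bond 2 stroke at J1  (C1 integral (e out))
bond 4 stroke at J1  (C2: C, integral causality)
bond 0 stroke at TF1  (J1: last free bond brings flow in)
bond 1 stroke at J2  (TF1: transformer flips bond 0)
bond 5 stroke at I1  (only one flow-in slot at J2)

#0 |TF1
#1 |J2
#2 |J1
#3 |J2
#4 |J1
#5 |I1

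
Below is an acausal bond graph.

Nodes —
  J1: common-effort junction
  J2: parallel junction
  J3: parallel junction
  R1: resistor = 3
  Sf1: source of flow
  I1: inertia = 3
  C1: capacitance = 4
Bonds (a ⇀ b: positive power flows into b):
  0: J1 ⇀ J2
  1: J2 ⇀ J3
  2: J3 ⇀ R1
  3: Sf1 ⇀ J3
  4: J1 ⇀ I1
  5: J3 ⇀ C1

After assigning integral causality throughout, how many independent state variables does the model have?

β3 stroke at Sf1  (Sf1: flow source, stroke at near end)
β4 stroke at I1  (I1 integral (f out))
β0 stroke at J1  (only one effort-in slot at J1)
β1 stroke at J2  (closing 0-jn rule on J2)
β5 stroke at J3  (C1 outputs effort q/C1)
β2 stroke at R1  (J3: bond 5 brought effort, rest push out)

2  (C1, I1 all integral)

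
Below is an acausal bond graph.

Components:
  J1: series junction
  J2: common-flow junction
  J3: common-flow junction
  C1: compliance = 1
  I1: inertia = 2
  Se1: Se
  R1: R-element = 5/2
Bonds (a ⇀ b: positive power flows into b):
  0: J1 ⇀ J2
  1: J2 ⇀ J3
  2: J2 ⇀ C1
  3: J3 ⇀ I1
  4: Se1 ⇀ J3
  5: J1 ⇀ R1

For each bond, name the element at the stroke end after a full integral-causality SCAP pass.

β0 |J2
β1 |J3
β2 |J2
β3 |I1
β4 |J3
β5 |J1

#4 →J3  (source Se1 imposes e)
#2 →J2  (C1 outputs effort q/C1)
#3 →I1  (I1 outputs flow p/I1)
#1 →J3  (1-jn J3 has f-setter on 3)
#0 →J2  (common-f at J2 fixed by 1)
#5 →J1  (1-jn J1 has f-setter on 0)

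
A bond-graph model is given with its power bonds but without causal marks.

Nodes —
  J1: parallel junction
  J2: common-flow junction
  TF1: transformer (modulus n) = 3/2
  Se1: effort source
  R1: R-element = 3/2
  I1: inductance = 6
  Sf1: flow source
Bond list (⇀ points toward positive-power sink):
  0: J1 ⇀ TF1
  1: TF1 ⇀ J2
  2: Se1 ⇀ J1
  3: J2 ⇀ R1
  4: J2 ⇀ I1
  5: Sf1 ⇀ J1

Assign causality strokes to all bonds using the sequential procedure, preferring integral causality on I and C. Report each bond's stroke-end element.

bond 0 stroke→TF1
bond 1 stroke→J2
bond 2 stroke→J1
bond 3 stroke→J2
bond 4 stroke→I1
bond 5 stroke→Sf1

β2 stroke at J1  (Se1 (Se) sets effort on bond)
β5 stroke at Sf1  (source Sf1 imposes f)
β0 stroke at TF1  (common-e at J1 fixed by 2)
β1 stroke at J2  (TF1 one-in-one-out from 0)
β4 stroke at I1  (I1 integral (f out))
β3 stroke at J2  (1-jn J2 has f-setter on 4)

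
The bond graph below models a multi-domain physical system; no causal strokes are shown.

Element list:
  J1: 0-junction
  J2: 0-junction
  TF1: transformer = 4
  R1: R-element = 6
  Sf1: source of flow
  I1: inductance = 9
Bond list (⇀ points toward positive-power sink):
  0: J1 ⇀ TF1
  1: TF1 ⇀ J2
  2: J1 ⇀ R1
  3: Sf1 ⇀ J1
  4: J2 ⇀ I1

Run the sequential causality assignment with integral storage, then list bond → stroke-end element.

#3 →Sf1  (Sf1 (Sf) sets flow on bond)
#4 →I1  (prefer integral on I1)
#1 →J2  (J2: last free bond brings effort in)
#0 →TF1  (TF1: transformer flips bond 1)
#2 →J1  (only one effort-in slot at J1)

#0 →TF1
#1 →J2
#2 →J1
#3 →Sf1
#4 →I1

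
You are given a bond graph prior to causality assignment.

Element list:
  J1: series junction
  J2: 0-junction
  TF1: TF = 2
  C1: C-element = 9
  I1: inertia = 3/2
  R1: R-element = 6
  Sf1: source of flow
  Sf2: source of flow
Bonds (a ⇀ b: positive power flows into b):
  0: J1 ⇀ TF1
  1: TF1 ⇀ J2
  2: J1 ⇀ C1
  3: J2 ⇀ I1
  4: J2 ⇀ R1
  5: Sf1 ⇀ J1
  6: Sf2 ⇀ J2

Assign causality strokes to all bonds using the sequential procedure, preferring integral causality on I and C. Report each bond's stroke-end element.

bond 0 stroke→J1
bond 1 stroke→TF1
bond 2 stroke→J1
bond 3 stroke→I1
bond 4 stroke→J2
bond 5 stroke→Sf1
bond 6 stroke→Sf2

b5 stroke→Sf1  (Sf1 fixes flow; stroke at Sf1)
b6 stroke→Sf2  (Sf2 fixes flow; stroke at Sf2)
b0 stroke→J1  (J1 flow already set via bond 5)
b2 stroke→J1  (J1: bond 5 brought flow, rest push out)
b1 stroke→TF1  (TF1 one-in-one-out from 0)
b3 stroke→I1  (I1: I, integral causality)
b4 stroke→J2  (J2: last free bond brings effort in)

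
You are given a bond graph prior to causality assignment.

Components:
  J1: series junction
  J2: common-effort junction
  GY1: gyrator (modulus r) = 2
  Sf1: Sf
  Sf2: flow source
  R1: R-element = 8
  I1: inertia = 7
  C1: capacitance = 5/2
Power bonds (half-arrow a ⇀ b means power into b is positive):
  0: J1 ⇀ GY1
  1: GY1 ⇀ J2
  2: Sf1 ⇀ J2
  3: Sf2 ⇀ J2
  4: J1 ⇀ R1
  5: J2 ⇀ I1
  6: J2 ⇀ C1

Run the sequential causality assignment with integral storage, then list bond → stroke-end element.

bond 2 stroke→Sf1  (Sf1: flow source, stroke at near end)
bond 3 stroke→Sf2  (Sf2: flow source, stroke at near end)
bond 5 stroke→I1  (I1 outputs flow p/I1)
bond 6 stroke→J2  (C1 integral (e out))
bond 1 stroke→GY1  (J2: bond 6 brought effort, rest push out)
bond 0 stroke→GY1  (GY1 both-in/both-out from 1)
bond 4 stroke→J1  (J1: bond 0 brought flow, rest push out)

b0 stroke at GY1
b1 stroke at GY1
b2 stroke at Sf1
b3 stroke at Sf2
b4 stroke at J1
b5 stroke at I1
b6 stroke at J2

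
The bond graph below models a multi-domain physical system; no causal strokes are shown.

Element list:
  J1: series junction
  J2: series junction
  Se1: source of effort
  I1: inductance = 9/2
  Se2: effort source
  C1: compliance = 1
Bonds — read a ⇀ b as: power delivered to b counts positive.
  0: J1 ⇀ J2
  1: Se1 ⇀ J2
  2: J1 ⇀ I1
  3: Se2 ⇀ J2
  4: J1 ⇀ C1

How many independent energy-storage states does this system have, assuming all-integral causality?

β1 |J2  (Se1 (Se) sets effort on bond)
β3 |J2  (Se2: effort source, stroke at far end)
β0 |J1  (J2 needs exactly one f-in)
β2 |I1  (I1: I, integral causality)
β4 |J1  (1-jn J1 has f-setter on 2)

2  (C1, I1 all integral)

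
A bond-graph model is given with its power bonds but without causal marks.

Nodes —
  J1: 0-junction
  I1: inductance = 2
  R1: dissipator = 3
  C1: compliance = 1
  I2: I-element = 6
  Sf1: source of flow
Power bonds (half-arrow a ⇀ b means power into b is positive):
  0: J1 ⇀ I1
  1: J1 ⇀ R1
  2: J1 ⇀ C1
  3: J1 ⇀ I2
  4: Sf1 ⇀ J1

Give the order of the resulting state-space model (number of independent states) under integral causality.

bond 4 stroke→Sf1  (Sf1 (Sf) sets flow on bond)
bond 0 stroke→I1  (I1 outputs flow p/I1)
bond 2 stroke→J1  (C1: C, integral causality)
bond 1 stroke→R1  (0-jn J1 has e-setter on 2)
bond 3 stroke→I2  (0-jn J1 has e-setter on 2)

3  (C1, I1, I2 all integral)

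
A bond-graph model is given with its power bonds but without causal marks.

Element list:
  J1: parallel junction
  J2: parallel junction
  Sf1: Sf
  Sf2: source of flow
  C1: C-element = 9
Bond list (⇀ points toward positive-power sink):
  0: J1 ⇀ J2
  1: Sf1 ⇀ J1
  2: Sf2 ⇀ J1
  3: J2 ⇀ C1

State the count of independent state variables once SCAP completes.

#1 |Sf1  (Sf1 fixes flow; stroke at Sf1)
#2 |Sf2  (Sf2: flow source, stroke at near end)
#0 |J1  (J1 needs exactly one e-in)
#3 |J2  (J2 needs exactly one e-in)

1  (C1 all integral)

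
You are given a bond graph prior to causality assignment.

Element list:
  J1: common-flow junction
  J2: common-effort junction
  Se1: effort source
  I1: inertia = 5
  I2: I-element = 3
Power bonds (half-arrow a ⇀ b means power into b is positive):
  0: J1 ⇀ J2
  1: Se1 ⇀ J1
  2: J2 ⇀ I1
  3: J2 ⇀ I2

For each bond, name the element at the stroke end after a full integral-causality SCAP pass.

b1 →J1  (Se1 fixes effort; stroke away)
b0 →J2  (J1: last free bond brings flow in)
b2 →I1  (0-jn J2 has e-setter on 0)
b3 →I2  (J2 effort already set via bond 0)

b0 stroke at J2
b1 stroke at J1
b2 stroke at I1
b3 stroke at I2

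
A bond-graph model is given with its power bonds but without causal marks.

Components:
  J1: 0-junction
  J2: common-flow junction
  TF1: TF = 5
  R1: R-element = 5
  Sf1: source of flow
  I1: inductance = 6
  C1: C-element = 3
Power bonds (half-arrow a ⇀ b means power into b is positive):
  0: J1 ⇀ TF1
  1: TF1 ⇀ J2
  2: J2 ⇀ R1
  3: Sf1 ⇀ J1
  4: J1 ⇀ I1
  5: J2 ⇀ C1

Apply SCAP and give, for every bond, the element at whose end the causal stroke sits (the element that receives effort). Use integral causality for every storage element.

β0 stroke at J1
β1 stroke at TF1
β2 stroke at J2
β3 stroke at Sf1
β4 stroke at I1
β5 stroke at J2

bond 3 stroke at Sf1  (Sf1 fixes flow; stroke at Sf1)
bond 4 stroke at I1  (prefer integral on I1)
bond 0 stroke at J1  (J1: last free bond brings effort in)
bond 1 stroke at TF1  (TF1 one-in-one-out from 0)
bond 2 stroke at J2  (common-f at J2 fixed by 1)
bond 5 stroke at J2  (1-jn J2 has f-setter on 1)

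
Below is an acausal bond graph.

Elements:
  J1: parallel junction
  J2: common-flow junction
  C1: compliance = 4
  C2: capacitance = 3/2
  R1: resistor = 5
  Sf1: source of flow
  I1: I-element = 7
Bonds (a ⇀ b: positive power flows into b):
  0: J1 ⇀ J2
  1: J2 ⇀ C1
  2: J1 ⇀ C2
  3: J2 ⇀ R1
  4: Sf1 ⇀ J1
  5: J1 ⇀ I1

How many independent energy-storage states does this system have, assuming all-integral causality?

#4 |Sf1  (Sf1 (Sf) sets flow on bond)
#1 |J2  (C1 integral (e out))
#2 |J1  (prefer integral on C2)
#0 |J2  (common-e at J1 fixed by 2)
#5 |I1  (0-jn J1 has e-setter on 2)
#3 |R1  (only one flow-in slot at J2)

3  (C1, C2, I1 all integral)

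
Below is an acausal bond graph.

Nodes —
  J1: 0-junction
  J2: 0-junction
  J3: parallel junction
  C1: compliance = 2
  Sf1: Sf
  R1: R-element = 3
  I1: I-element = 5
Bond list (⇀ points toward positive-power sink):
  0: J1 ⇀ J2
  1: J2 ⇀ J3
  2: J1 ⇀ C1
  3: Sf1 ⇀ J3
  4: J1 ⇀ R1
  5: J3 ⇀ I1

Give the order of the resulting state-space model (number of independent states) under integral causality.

β3 stroke→Sf1  (Sf1: flow source, stroke at near end)
β2 stroke→J1  (prefer integral on C1)
β0 stroke→J2  (J1 effort already set via bond 2)
β4 stroke→R1  (0-jn J1 has e-setter on 2)
β1 stroke→J3  (common-e at J2 fixed by 0)
β5 stroke→I1  (common-e at J3 fixed by 1)

2  (C1, I1 all integral)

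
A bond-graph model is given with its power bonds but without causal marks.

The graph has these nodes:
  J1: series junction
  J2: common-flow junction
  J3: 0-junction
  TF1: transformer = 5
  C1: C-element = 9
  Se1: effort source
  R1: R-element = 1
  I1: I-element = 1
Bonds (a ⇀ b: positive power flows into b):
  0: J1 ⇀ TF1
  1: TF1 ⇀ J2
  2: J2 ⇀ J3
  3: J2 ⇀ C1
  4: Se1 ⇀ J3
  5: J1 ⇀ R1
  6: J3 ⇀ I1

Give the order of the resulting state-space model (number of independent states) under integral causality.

2  (C1, I1 all integral)

b4 stroke at J3  (source Se1 imposes e)
b2 stroke at J2  (J3 effort already set via bond 4)
b6 stroke at I1  (common-e at J3 fixed by 4)
b3 stroke at J2  (C1 integral (e out))
b1 stroke at TF1  (closing 1-jn rule on J2)
b0 stroke at J1  (TF TF1: opposite of bond 1)
b5 stroke at R1  (J1 needs exactly one f-in)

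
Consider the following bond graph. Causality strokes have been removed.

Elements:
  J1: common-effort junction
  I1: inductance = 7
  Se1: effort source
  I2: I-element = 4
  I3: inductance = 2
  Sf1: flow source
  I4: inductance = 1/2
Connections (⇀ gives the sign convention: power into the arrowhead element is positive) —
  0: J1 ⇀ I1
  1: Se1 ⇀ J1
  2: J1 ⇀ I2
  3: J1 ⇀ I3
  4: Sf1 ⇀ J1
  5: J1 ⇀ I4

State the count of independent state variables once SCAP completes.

4  (I1, I2, I3, I4 all integral)

b1 stroke at J1  (Se1 (Se) sets effort on bond)
b4 stroke at Sf1  (Sf1 (Sf) sets flow on bond)
b0 stroke at I1  (J1 effort already set via bond 1)
b2 stroke at I2  (common-e at J1 fixed by 1)
b3 stroke at I3  (common-e at J1 fixed by 1)
b5 stroke at I4  (0-jn J1 has e-setter on 1)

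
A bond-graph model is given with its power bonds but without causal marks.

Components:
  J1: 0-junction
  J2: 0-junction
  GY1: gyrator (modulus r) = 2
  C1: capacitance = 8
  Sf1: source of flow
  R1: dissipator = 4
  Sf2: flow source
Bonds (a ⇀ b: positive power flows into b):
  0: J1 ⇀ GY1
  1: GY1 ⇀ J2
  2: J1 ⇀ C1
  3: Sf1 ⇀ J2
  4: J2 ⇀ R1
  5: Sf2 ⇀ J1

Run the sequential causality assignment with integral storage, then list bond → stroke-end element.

#0 stroke→GY1
#1 stroke→GY1
#2 stroke→J1
#3 stroke→Sf1
#4 stroke→J2
#5 stroke→Sf2

b3 stroke at Sf1  (Sf1 (Sf) sets flow on bond)
b5 stroke at Sf2  (Sf2 fixes flow; stroke at Sf2)
b2 stroke at J1  (prefer integral on C1)
b0 stroke at GY1  (common-e at J1 fixed by 2)
b1 stroke at GY1  (GY GY1: same side as bond 0)
b4 stroke at J2  (closing 0-jn rule on J2)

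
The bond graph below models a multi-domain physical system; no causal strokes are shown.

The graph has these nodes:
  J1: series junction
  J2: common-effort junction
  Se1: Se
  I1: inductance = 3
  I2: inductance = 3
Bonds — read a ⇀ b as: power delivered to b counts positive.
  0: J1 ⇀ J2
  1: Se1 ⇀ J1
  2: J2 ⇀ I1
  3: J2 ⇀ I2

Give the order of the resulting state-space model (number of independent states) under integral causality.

2  (I1, I2 all integral)

b1 →J1  (Se1 fixes effort; stroke away)
b0 →J2  (J1: last free bond brings flow in)
b2 →I1  (J2: bond 0 brought effort, rest push out)
b3 →I2  (0-jn J2 has e-setter on 0)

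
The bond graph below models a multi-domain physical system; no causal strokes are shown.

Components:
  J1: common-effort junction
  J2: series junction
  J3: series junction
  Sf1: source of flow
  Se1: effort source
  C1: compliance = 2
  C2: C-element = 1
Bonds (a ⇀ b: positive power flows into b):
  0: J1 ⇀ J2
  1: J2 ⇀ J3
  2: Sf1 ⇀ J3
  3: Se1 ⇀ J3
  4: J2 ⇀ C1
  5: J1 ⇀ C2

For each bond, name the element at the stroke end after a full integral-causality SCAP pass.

#0 stroke at J2
#1 stroke at J3
#2 stroke at Sf1
#3 stroke at J3
#4 stroke at J2
#5 stroke at J1

bond 2 →Sf1  (Sf1 (Sf) sets flow on bond)
bond 3 →J3  (Se1: effort source, stroke at far end)
bond 1 →J3  (J3: bond 2 brought flow, rest push out)
bond 0 →J2  (1-jn J2 has f-setter on 1)
bond 4 →J2  (J2 flow already set via bond 1)
bond 5 →J1  (J1 needs exactly one e-in)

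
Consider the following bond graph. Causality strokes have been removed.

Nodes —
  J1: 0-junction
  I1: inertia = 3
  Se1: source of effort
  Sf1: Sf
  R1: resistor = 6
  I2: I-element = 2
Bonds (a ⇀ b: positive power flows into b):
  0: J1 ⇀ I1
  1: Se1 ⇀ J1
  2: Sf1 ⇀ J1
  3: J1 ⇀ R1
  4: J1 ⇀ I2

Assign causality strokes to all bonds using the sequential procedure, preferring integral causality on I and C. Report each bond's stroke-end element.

#1 stroke at J1  (Se1: effort source, stroke at far end)
#2 stroke at Sf1  (source Sf1 imposes f)
#0 stroke at I1  (0-jn J1 has e-setter on 1)
#3 stroke at R1  (0-jn J1 has e-setter on 1)
#4 stroke at I2  (J1: bond 1 brought effort, rest push out)

b0 stroke at I1
b1 stroke at J1
b2 stroke at Sf1
b3 stroke at R1
b4 stroke at I2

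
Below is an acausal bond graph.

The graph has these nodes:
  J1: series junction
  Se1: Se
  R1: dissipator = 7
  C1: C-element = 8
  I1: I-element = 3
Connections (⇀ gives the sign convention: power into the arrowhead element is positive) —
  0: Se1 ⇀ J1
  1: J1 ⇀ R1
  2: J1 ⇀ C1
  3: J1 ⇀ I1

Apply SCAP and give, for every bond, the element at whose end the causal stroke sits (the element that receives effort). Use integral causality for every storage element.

β0 |J1
β1 |J1
β2 |J1
β3 |I1

β0 |J1  (Se1: effort source, stroke at far end)
β2 |J1  (C1 integral (e out))
β3 |I1  (prefer integral on I1)
β1 |J1  (common-f at J1 fixed by 3)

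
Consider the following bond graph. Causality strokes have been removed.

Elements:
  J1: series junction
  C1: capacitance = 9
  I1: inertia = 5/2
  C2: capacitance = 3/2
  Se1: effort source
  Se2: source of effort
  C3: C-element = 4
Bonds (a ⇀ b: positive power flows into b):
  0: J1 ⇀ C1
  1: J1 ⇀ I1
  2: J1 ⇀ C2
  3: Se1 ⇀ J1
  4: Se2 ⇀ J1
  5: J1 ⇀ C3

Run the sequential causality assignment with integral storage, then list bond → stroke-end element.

b0 stroke at J1
b1 stroke at I1
b2 stroke at J1
b3 stroke at J1
b4 stroke at J1
b5 stroke at J1

#3 stroke→J1  (Se1 (Se) sets effort on bond)
#4 stroke→J1  (Se2: effort source, stroke at far end)
#0 stroke→J1  (prefer integral on C1)
#1 stroke→I1  (I1 outputs flow p/I1)
#2 stroke→J1  (1-jn J1 has f-setter on 1)
#5 stroke→J1  (J1 flow already set via bond 1)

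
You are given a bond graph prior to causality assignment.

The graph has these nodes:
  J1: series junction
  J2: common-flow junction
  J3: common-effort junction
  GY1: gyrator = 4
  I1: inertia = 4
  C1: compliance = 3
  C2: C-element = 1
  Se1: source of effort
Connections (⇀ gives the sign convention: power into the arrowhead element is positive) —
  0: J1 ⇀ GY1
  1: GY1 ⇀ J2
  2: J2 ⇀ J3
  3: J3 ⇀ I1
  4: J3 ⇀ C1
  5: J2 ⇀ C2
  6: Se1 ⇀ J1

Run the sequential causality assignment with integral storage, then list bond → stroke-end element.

#0 stroke at GY1
#1 stroke at GY1
#2 stroke at J2
#3 stroke at I1
#4 stroke at J3
#5 stroke at J2
#6 stroke at J1

bond 6 stroke at J1  (Se1 fixes effort; stroke away)
bond 0 stroke at GY1  (J1 needs exactly one f-in)
bond 1 stroke at GY1  (GY1 both-in/both-out from 0)
bond 2 stroke at J2  (common-f at J2 fixed by 1)
bond 5 stroke at J2  (J2: bond 1 brought flow, rest push out)
bond 3 stroke at I1  (I1 integral (f out))
bond 4 stroke at J3  (closing 0-jn rule on J3)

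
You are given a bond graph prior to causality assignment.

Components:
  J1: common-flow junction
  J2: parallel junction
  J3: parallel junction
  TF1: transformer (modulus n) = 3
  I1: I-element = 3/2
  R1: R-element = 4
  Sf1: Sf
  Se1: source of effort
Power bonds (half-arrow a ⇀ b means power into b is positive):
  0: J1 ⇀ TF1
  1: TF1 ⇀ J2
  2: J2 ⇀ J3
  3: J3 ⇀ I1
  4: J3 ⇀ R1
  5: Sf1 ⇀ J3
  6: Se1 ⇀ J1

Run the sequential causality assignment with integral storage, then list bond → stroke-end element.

b5 stroke→Sf1  (Sf1 fixes flow; stroke at Sf1)
b6 stroke→J1  (source Se1 imposes e)
b0 stroke→TF1  (only one flow-in slot at J1)
b1 stroke→J2  (through TF1, causality passes straight; one stroke at TF1)
b2 stroke→J3  (common-e at J2 fixed by 1)
b3 stroke→I1  (J3 effort already set via bond 2)
b4 stroke→R1  (0-jn J3 has e-setter on 2)

#0 stroke at TF1
#1 stroke at J2
#2 stroke at J3
#3 stroke at I1
#4 stroke at R1
#5 stroke at Sf1
#6 stroke at J1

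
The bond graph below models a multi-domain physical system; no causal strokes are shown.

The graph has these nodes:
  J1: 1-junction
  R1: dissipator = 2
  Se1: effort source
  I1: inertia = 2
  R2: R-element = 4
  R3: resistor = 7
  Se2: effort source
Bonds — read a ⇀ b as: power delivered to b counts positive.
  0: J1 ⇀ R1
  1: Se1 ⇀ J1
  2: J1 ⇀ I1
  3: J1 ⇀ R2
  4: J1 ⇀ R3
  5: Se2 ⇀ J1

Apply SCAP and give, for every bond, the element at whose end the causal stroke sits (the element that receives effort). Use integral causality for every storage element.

bond 1 |J1  (source Se1 imposes e)
bond 5 |J1  (Se2 fixes effort; stroke away)
bond 2 |I1  (I1 outputs flow p/I1)
bond 0 |J1  (common-f at J1 fixed by 2)
bond 3 |J1  (common-f at J1 fixed by 2)
bond 4 |J1  (1-jn J1 has f-setter on 2)

β0 stroke→J1
β1 stroke→J1
β2 stroke→I1
β3 stroke→J1
β4 stroke→J1
β5 stroke→J1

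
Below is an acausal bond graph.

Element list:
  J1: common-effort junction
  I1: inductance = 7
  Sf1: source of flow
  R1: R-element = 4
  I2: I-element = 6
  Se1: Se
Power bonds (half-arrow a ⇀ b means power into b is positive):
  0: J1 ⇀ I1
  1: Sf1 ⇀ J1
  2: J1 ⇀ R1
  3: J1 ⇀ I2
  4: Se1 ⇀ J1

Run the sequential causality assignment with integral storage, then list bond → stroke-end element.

b0 |I1
b1 |Sf1
b2 |R1
b3 |I2
b4 |J1

β1 stroke→Sf1  (Sf1: flow source, stroke at near end)
β4 stroke→J1  (Se1: effort source, stroke at far end)
β0 stroke→I1  (J1: bond 4 brought effort, rest push out)
β2 stroke→R1  (0-jn J1 has e-setter on 4)
β3 stroke→I2  (0-jn J1 has e-setter on 4)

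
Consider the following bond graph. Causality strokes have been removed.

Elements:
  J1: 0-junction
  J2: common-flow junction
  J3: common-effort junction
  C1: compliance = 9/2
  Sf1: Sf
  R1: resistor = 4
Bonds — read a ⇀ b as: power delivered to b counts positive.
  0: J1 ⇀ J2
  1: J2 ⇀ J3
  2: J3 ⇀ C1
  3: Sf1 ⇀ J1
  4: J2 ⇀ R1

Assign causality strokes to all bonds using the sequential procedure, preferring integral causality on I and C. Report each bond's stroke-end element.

bond 0 →J1
bond 1 →J2
bond 2 →J3
bond 3 →Sf1
bond 4 →J2

bond 3 |Sf1  (Sf1 (Sf) sets flow on bond)
bond 0 |J1  (J1 needs exactly one e-in)
bond 1 |J2  (common-f at J2 fixed by 0)
bond 4 |J2  (J2: bond 0 brought flow, rest push out)
bond 2 |J3  (J3: last free bond brings effort in)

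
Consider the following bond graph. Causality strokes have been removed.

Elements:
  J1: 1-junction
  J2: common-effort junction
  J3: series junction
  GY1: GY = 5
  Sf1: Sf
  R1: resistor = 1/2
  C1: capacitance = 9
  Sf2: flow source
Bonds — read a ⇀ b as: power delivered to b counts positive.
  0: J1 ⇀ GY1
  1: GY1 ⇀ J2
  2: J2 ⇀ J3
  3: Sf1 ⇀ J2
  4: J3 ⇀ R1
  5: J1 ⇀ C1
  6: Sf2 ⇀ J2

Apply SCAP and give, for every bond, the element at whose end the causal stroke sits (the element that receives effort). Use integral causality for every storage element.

#0 stroke at GY1
#1 stroke at GY1
#2 stroke at J2
#3 stroke at Sf1
#4 stroke at J3
#5 stroke at J1
#6 stroke at Sf2

#3 stroke at Sf1  (source Sf1 imposes f)
#6 stroke at Sf2  (Sf2 (Sf) sets flow on bond)
#5 stroke at J1  (C1 outputs effort q/C1)
#0 stroke at GY1  (J1 needs exactly one f-in)
#1 stroke at GY1  (GY1 both-in/both-out from 0)
#2 stroke at J2  (J2 needs exactly one e-in)
#4 stroke at J3  (J3: bond 2 brought flow, rest push out)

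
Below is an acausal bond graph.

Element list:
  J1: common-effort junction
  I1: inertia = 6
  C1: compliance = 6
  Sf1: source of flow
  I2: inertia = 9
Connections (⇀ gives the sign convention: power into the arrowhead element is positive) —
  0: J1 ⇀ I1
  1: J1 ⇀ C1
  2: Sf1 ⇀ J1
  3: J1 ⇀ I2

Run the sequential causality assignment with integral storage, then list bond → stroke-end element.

b0 stroke→I1
b1 stroke→J1
b2 stroke→Sf1
b3 stroke→I2

#2 |Sf1  (source Sf1 imposes f)
#0 |I1  (I1 integral (f out))
#1 |J1  (prefer integral on C1)
#3 |I2  (common-e at J1 fixed by 1)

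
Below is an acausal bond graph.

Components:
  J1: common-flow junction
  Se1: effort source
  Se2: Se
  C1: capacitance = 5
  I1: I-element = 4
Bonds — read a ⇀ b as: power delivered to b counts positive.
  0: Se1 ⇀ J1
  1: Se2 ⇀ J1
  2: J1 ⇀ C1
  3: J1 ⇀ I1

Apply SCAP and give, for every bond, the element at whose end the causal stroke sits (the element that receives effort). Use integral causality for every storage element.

bond 0 →J1
bond 1 →J1
bond 2 →J1
bond 3 →I1

b0 stroke→J1  (Se1 (Se) sets effort on bond)
b1 stroke→J1  (Se2: effort source, stroke at far end)
b2 stroke→J1  (C1 outputs effort q/C1)
b3 stroke→I1  (closing 1-jn rule on J1)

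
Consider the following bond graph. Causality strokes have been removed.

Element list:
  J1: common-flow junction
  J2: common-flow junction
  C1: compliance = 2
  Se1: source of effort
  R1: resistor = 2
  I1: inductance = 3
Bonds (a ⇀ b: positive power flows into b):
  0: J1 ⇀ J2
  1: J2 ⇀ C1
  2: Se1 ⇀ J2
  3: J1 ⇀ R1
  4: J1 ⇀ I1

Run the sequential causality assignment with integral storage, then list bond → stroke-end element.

bond 0 stroke at J1
bond 1 stroke at J2
bond 2 stroke at J2
bond 3 stroke at J1
bond 4 stroke at I1

bond 2 |J2  (Se1: effort source, stroke at far end)
bond 1 |J2  (prefer integral on C1)
bond 0 |J1  (J2 needs exactly one f-in)
bond 4 |I1  (I1: I, integral causality)
bond 3 |J1  (common-f at J1 fixed by 4)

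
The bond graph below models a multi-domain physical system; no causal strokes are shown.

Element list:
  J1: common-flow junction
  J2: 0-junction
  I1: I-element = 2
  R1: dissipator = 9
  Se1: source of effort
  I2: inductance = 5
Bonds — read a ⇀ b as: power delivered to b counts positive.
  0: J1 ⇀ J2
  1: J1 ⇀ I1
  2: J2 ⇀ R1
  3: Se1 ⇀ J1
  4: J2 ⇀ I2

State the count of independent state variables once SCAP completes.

2  (I1, I2 all integral)

bond 3 →J1  (Se1 fixes effort; stroke away)
bond 1 →I1  (I1 integral (f out))
bond 0 →J1  (common-f at J1 fixed by 1)
bond 4 →I2  (I2 outputs flow p/I2)
bond 2 →J2  (only one effort-in slot at J2)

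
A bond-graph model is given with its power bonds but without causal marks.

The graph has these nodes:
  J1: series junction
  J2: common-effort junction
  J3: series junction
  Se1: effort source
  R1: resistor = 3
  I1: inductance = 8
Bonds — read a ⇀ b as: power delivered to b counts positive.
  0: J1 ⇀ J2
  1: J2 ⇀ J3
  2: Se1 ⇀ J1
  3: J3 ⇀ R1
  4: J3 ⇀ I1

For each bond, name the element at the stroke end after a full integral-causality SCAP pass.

#0 stroke→J2
#1 stroke→J3
#2 stroke→J1
#3 stroke→J3
#4 stroke→I1

b2 |J1  (Se1 (Se) sets effort on bond)
b0 |J2  (only one flow-in slot at J1)
b1 |J3  (common-e at J2 fixed by 0)
b4 |I1  (prefer integral on I1)
b3 |J3  (common-f at J3 fixed by 4)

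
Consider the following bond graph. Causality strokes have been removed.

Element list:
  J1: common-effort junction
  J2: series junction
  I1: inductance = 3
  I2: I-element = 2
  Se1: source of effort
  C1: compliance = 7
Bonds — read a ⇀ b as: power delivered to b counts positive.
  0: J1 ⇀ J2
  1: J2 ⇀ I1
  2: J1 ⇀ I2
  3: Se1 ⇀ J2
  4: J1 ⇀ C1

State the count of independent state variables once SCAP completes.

3  (C1, I1, I2 all integral)

bond 3 →J2  (Se1 (Se) sets effort on bond)
bond 1 →I1  (I1 outputs flow p/I1)
bond 0 →J2  (J2: bond 1 brought flow, rest push out)
bond 2 →I2  (I2 integral (f out))
bond 4 →J1  (only one effort-in slot at J1)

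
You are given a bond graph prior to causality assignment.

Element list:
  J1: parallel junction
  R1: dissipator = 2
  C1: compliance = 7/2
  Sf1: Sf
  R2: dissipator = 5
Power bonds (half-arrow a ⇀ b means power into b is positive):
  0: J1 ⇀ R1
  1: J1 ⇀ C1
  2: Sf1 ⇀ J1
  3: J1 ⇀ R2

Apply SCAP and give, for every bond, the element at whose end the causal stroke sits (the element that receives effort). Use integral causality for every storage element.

bond 0 →R1
bond 1 →J1
bond 2 →Sf1
bond 3 →R2

β2 stroke→Sf1  (Sf1 fixes flow; stroke at Sf1)
β1 stroke→J1  (C1: C, integral causality)
β0 stroke→R1  (common-e at J1 fixed by 1)
β3 stroke→R2  (J1: bond 1 brought effort, rest push out)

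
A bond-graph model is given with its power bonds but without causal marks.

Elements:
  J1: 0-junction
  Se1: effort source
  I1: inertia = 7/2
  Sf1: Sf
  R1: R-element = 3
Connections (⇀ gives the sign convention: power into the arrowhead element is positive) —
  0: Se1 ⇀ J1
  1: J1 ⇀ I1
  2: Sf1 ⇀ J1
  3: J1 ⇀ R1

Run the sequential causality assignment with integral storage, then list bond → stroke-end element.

bond 0 |J1
bond 1 |I1
bond 2 |Sf1
bond 3 |R1

b0 →J1  (source Se1 imposes e)
b2 →Sf1  (Sf1 fixes flow; stroke at Sf1)
b1 →I1  (common-e at J1 fixed by 0)
b3 →R1  (J1 effort already set via bond 0)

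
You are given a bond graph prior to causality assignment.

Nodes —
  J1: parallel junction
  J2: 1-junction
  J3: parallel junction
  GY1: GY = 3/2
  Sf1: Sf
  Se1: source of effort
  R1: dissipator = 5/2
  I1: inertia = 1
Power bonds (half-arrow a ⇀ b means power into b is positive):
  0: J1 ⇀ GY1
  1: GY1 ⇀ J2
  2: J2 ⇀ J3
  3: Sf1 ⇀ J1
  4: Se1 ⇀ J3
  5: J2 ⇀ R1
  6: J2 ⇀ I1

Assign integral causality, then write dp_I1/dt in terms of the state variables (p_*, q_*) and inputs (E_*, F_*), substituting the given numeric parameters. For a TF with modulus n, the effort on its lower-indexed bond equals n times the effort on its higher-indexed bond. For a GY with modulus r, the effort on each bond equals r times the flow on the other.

dp_I1/dt = -E_Se1 + 3*F_Sf1/2 - 5*p_I1/2

β3 →Sf1  (Sf1 (Sf) sets flow on bond)
β4 →J3  (Se1 (Se) sets effort on bond)
β0 →J1  (closing 0-jn rule on J1)
β2 →J2  (J3: bond 4 brought effort, rest push out)
β1 →J2  (GY1 both-in/both-out from 0)
β6 →I1  (I1 outputs flow p/I1)
β5 →J2  (J2: bond 6 brought flow, rest push out)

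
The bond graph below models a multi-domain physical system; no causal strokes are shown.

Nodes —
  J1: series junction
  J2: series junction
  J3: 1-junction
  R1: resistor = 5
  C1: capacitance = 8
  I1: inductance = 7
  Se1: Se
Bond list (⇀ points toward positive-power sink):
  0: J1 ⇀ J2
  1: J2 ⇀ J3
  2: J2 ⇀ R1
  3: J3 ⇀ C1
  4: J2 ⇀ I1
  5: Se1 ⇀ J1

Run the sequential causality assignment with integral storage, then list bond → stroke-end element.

bond 5 →J1  (Se1: effort source, stroke at far end)
bond 0 →J2  (closing 1-jn rule on J1)
bond 3 →J3  (C1 outputs effort q/C1)
bond 1 →J2  (closing 1-jn rule on J3)
bond 4 →I1  (I1 integral (f out))
bond 2 →J2  (1-jn J2 has f-setter on 4)

#0 |J2
#1 |J2
#2 |J2
#3 |J3
#4 |I1
#5 |J1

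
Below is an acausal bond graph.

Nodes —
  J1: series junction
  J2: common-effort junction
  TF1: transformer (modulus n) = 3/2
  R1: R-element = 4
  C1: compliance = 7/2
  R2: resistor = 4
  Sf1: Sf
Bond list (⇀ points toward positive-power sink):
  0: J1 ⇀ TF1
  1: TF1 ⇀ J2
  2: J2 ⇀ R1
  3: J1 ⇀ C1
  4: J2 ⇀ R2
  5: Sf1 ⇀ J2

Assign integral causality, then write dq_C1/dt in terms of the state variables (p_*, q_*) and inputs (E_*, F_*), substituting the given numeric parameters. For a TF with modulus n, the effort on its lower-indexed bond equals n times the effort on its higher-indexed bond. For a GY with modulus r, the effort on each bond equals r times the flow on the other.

#5 stroke at Sf1  (Sf1 fixes flow; stroke at Sf1)
#3 stroke at J1  (C1 integral (e out))
#0 stroke at TF1  (J1 needs exactly one f-in)
#1 stroke at J2  (through TF1, causality passes straight; one stroke at TF1)
#2 stroke at R1  (J2: bond 1 brought effort, rest push out)
#4 stroke at R2  (0-jn J2 has e-setter on 1)

dq_C1/dt = -2*F_Sf1/3 - 4*q_C1/63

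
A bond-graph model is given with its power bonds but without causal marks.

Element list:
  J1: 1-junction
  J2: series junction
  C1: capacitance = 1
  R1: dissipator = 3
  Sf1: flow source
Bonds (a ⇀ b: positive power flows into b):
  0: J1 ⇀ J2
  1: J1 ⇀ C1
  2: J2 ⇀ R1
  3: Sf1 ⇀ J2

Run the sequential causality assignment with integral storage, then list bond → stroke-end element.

bond 3 |Sf1  (source Sf1 imposes f)
bond 0 |J2  (common-f at J2 fixed by 3)
bond 2 |J2  (1-jn J2 has f-setter on 3)
bond 1 |J1  (common-f at J1 fixed by 0)

#0 →J2
#1 →J1
#2 →J2
#3 →Sf1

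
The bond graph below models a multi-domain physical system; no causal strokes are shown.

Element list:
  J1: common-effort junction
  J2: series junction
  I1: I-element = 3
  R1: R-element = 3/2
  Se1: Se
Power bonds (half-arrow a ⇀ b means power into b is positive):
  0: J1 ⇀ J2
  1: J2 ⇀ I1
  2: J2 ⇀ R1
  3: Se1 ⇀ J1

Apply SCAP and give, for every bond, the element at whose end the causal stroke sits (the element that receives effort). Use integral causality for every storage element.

b3 |J1  (Se1 fixes effort; stroke away)
b0 |J2  (common-e at J1 fixed by 3)
b1 |I1  (prefer integral on I1)
b2 |J2  (common-f at J2 fixed by 1)

bond 0 stroke→J2
bond 1 stroke→I1
bond 2 stroke→J2
bond 3 stroke→J1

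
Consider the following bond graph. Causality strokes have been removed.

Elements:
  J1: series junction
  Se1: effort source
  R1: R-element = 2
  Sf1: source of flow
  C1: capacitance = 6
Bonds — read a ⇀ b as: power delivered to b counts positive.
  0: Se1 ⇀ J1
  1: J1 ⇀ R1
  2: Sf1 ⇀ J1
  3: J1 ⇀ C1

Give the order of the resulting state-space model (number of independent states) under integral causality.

b0 →J1  (source Se1 imposes e)
b2 →Sf1  (source Sf1 imposes f)
b1 →J1  (1-jn J1 has f-setter on 2)
b3 →J1  (common-f at J1 fixed by 2)

1  (C1 all integral)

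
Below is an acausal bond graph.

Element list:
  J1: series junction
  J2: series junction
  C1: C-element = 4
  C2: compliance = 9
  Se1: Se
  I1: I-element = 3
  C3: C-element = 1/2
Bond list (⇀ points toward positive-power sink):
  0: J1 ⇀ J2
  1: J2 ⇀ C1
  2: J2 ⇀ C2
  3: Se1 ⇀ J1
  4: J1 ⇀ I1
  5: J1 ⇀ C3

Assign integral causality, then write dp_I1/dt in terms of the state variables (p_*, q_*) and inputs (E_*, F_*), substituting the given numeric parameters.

dp_I1/dt = E_Se1 - q_C1/4 - q_C2/9 - 2*q_C3

β3 →J1  (Se1: effort source, stroke at far end)
β1 →J2  (C1: C, integral causality)
β2 →J2  (C2 integral (e out))
β0 →J1  (J2 needs exactly one f-in)
β4 →I1  (I1 integral (f out))
β5 →J1  (J1 flow already set via bond 4)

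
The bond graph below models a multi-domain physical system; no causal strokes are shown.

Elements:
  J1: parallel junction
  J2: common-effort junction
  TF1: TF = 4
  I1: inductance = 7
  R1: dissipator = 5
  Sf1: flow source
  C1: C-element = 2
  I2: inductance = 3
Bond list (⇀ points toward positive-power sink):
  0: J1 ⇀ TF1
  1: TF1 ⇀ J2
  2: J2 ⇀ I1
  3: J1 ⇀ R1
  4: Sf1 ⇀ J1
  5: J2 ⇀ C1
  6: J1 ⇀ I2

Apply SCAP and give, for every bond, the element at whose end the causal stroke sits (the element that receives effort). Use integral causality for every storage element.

b4 |Sf1  (Sf1 (Sf) sets flow on bond)
b2 |I1  (I1 integral (f out))
b5 |J2  (C1 integral (e out))
b1 |TF1  (common-e at J2 fixed by 5)
b0 |J1  (TF1 one-in-one-out from 1)
b3 |R1  (common-e at J1 fixed by 0)
b6 |I2  (J1 effort already set via bond 0)

#0 stroke at J1
#1 stroke at TF1
#2 stroke at I1
#3 stroke at R1
#4 stroke at Sf1
#5 stroke at J2
#6 stroke at I2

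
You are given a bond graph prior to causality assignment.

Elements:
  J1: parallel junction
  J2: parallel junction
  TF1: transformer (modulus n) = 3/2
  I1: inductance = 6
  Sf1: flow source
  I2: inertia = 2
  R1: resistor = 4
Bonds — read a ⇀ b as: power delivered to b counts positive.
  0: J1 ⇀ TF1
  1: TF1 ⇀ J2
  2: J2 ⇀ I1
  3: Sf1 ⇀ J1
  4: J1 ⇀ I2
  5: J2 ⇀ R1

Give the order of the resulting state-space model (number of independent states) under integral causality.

2  (I1, I2 all integral)

#3 |Sf1  (source Sf1 imposes f)
#2 |I1  (I1 integral (f out))
#4 |I2  (I2 outputs flow p/I2)
#0 |J1  (only one effort-in slot at J1)
#1 |TF1  (TF1 one-in-one-out from 0)
#5 |J2  (J2: last free bond brings effort in)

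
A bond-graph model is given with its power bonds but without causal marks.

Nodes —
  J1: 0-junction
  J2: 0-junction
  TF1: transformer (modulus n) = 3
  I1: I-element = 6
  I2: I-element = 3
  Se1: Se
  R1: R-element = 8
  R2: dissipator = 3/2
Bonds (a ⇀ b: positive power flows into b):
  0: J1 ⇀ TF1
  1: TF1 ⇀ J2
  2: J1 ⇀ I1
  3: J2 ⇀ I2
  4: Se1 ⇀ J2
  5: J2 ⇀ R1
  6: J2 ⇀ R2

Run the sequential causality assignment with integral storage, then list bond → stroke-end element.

β4 |J2  (Se1 (Se) sets effort on bond)
β1 |TF1  (0-jn J2 has e-setter on 4)
β3 |I2  (common-e at J2 fixed by 4)
β5 |R1  (0-jn J2 has e-setter on 4)
β6 |R2  (J2: bond 4 brought effort, rest push out)
β0 |J1  (TF TF1: opposite of bond 1)
β2 |I1  (J1 effort already set via bond 0)

β0 |J1
β1 |TF1
β2 |I1
β3 |I2
β4 |J2
β5 |R1
β6 |R2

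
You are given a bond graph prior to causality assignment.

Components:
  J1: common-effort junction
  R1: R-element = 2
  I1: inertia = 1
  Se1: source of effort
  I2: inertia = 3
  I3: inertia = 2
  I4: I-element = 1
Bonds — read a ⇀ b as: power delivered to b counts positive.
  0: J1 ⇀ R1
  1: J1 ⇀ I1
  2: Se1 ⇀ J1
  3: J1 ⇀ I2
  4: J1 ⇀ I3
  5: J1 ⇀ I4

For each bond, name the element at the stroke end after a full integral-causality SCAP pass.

bond 0 stroke→R1
bond 1 stroke→I1
bond 2 stroke→J1
bond 3 stroke→I2
bond 4 stroke→I3
bond 5 stroke→I4

β2 |J1  (Se1 (Se) sets effort on bond)
β0 |R1  (0-jn J1 has e-setter on 2)
β1 |I1  (J1 effort already set via bond 2)
β3 |I2  (J1: bond 2 brought effort, rest push out)
β4 |I3  (common-e at J1 fixed by 2)
β5 |I4  (J1 effort already set via bond 2)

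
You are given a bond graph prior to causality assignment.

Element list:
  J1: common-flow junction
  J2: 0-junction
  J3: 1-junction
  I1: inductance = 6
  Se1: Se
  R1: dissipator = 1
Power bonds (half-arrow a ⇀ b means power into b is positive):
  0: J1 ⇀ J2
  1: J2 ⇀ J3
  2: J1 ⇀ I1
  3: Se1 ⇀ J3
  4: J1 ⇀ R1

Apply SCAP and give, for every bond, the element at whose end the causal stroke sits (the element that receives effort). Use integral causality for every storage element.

β0 stroke→J1
β1 stroke→J2
β2 stroke→I1
β3 stroke→J3
β4 stroke→J1

b3 stroke→J3  (Se1 (Se) sets effort on bond)
b1 stroke→J2  (J3: last free bond brings flow in)
b0 stroke→J1  (common-e at J2 fixed by 1)
b2 stroke→I1  (I1 outputs flow p/I1)
b4 stroke→J1  (J1 flow already set via bond 2)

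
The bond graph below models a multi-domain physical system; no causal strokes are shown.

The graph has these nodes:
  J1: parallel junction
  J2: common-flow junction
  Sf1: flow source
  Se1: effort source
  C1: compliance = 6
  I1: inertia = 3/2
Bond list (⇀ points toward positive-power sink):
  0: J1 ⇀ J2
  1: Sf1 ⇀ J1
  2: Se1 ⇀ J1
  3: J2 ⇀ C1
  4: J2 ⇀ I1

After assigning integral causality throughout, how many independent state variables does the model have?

2  (C1, I1 all integral)

β1 →Sf1  (Sf1 (Sf) sets flow on bond)
β2 →J1  (Se1: effort source, stroke at far end)
β0 →J2  (J1: bond 2 brought effort, rest push out)
β3 →J2  (C1: C, integral causality)
β4 →I1  (J2 needs exactly one f-in)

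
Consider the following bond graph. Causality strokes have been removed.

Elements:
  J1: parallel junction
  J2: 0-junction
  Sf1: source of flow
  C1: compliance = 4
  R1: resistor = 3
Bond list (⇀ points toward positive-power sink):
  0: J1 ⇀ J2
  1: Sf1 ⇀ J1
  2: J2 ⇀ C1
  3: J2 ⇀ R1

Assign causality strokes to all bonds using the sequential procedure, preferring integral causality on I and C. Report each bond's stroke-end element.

#1 stroke at Sf1  (Sf1 (Sf) sets flow on bond)
#0 stroke at J1  (only one effort-in slot at J1)
#2 stroke at J2  (C1 outputs effort q/C1)
#3 stroke at R1  (0-jn J2 has e-setter on 2)

b0 stroke→J1
b1 stroke→Sf1
b2 stroke→J2
b3 stroke→R1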